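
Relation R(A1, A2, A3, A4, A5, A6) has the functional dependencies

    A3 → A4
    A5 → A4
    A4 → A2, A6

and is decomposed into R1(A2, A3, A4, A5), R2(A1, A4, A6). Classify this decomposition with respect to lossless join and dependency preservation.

Lossless test: (A4)⁺ = {A2, A4, A6}, which is a superkey of neither fragment — lossy.
Dependency preservation: A4 → A2, A6 is not contained in any single fragment, but the restricted closure of its left-hand side across the fragments still reaches the right-hand side; the remaining FDs each lie inside some fragment. All dependencies are preserved.

lossy but dependency-preserving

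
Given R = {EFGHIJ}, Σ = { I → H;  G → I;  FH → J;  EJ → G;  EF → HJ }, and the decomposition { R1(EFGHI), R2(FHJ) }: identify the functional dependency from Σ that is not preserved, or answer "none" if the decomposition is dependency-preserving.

Check EJ → G: no single fragment contains all of {EGJ}, and the restricted closure of {EJ} across the fragments never reaches {G}.
I → H is preserved.
G → I is preserved.
FH → J is preserved.
EF → HJ is preserved.

EJ → G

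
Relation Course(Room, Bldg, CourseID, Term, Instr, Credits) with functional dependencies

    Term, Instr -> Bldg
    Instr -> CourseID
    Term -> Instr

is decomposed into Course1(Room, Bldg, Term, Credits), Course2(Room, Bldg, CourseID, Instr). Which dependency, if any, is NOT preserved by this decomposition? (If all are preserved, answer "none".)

Term -> Instr

Check Term → Instr: no single fragment contains all of {Term, Instr}, and the restricted closure of {Term} across the fragments never reaches {Instr}.
Term, Instr → Bldg is preserved.
Instr → CourseID is preserved.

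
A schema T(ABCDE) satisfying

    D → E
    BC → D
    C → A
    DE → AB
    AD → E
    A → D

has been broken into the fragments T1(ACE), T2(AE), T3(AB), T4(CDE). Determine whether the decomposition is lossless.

Yes

Chase test. Columns are ABCDE; row i has aⱼ where attribute j ∈ Ti, else bᵢⱼ.
Initial tableau (one row per fragment):
  row 1: a1 b12 a3 b14 a5
  row 2: a1 b22 b23 b24 a5
  row 3: a1 a2 b33 b34 b35
  row 4: b41 b42 a3 a4 a5
Rows 1 and 4 agree on C; apply C→A and equate their A entries.
Rows 1 and 2 agree on A; apply A→D and equate their D entries.
Rows 1 and 3 agree on A; apply A→D and equate their D entries.
Rows 1 and 4 agree on A; apply A→D and equate their D entries.
Rows 1 and 3 agree on D; apply D→E and equate their E entries.
Rows 1 and 2 agree on DE; apply DE→AB and equate their AB entries.
Rows 1 and 3 agree on DE; apply DE→AB and equate their AB entries.
Rows 1 and 4 agree on DE; apply DE→AB and equate their AB entries.
Row 1 is now all distinguished symbols — the join is lossless.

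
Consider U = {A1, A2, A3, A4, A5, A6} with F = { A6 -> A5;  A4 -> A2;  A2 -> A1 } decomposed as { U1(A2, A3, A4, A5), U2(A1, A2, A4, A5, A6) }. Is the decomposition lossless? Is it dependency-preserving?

Lossless test: (A2, A4, A5)⁺ = {A1, A2, A4, A5}, which is a superkey of neither fragment — lossy.
Dependency preservation: every FD's attributes lie within a single fragment, so each can be enforced locally — preserved.

lossy but dependency-preserving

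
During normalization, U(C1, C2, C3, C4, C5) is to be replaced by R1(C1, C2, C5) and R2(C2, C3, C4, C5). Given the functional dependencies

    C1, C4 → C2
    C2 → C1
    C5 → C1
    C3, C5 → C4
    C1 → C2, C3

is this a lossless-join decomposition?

Yes

Common attributes: R1 ∩ R2 = {C2, C5}.
Closure of {C2, C5}: C2 → C1 applies, adding C1; C1 → C2, C3 applies, adding C3; C3, C5 → C4 applies, adding C4. So (C2, C5)⁺ = {C1, C2, C3, C4, C5}.
This closure contains every attribute of R1, so R1 ∩ R2 → R1. The join is lossless.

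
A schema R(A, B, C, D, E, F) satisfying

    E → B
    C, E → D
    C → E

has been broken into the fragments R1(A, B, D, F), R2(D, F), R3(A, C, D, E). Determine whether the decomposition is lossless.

Chase test. Columns are A, B, C, D, E, F; row i has aⱼ where attribute j ∈ Ri, else bᵢⱼ.
Initial tableau (one row per fragment):
  row 1: a1 a2 b13 a4 b15 a6
  row 2: b21 b22 b23 a4 b25 a6
  row 3: a1 b32 a3 a4 a5 b36
No row becomes fully distinguished — the join is lossy.

No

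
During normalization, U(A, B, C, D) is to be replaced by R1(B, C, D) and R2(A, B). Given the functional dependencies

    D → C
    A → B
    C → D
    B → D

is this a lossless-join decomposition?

Common attributes: R1 ∩ R2 = {B}.
Closure of {B}: B → D applies, adding D; D → C applies, adding C. So (B)⁺ = {B, C, D}.
This closure contains every attribute of R1, so R1 ∩ R2 → R1. The join is lossless.

Yes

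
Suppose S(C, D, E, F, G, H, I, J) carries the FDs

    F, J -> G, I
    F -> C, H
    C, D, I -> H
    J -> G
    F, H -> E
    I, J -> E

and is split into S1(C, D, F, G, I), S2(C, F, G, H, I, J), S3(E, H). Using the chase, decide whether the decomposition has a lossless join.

Chase test. Columns are C, D, E, F, G, H, I, J; row i has aⱼ where attribute j ∈ Si, else bᵢⱼ.
Initial tableau (one row per fragment):
  row 1: a1 a2 b13 a4 a5 b16 a7 b18
  row 2: a1 b22 b23 a4 a5 a6 a7 a8
  row 3: b31 b32 a3 b34 b35 a6 b37 b38
Rows 1 and 2 agree on F; apply F→C, H and equate their C, H entries.
Rows 1 and 2 agree on F, H; apply F, H→E and equate their E entries.
No row becomes fully distinguished — the join is lossy.

No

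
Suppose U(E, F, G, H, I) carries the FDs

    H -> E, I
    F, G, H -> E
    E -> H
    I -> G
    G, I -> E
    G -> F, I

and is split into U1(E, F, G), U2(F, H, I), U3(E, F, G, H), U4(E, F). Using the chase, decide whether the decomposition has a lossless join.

Yes

Chase test. Columns are E, F, G, H, I; row i has aⱼ where attribute j ∈ Ui, else bᵢⱼ.
Initial tableau (one row per fragment):
  row 1: a1 a2 a3 b14 b15
  row 2: b21 a2 b23 a4 a5
  row 3: a1 a2 a3 a4 b35
  row 4: a1 a2 b43 b44 b45
Rows 2 and 3 agree on H; apply H→E, I and equate their E, I entries.
Rows 1 and 2 agree on E; apply E→H and equate their H entries.
Rows 1 and 4 agree on E; apply E→H and equate their H entries.
Rows 2 and 3 agree on I; apply I→G and equate their G entries.
Rows 1 and 2 agree on G; apply G→F, I and equate their F, I entries.
Rows 1 and 4 agree on H; apply H→E, I and equate their E, I entries.
Rows 1 and 4 agree on I; apply I→G and equate their G entries.
Row 1 is now all distinguished symbols — the join is lossless.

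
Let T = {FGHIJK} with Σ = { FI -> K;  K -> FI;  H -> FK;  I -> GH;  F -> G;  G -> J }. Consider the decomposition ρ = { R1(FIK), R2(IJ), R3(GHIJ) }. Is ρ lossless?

Chase test. Columns are FGHIJK; row i has aⱼ where attribute j ∈ Ri, else bᵢⱼ.
Initial tableau (one row per fragment):
  row 1: a1 b12 b13 a4 b15 a6
  row 2: b21 b22 b23 a4 a5 b26
  row 3: b31 a2 a3 a4 a5 b36
Rows 1 and 2 agree on I; apply I→GH and equate their GH entries.
Rows 1 and 3 agree on I; apply I→GH and equate their GH entries.
Rows 1 and 2 agree on G; apply G→J and equate their J entries.
Rows 1 and 2 agree on H; apply H→FK and equate their FK entries.
Rows 1 and 3 agree on H; apply H→FK and equate their FK entries.
Row 1 is now all distinguished symbols — the join is lossless.

Yes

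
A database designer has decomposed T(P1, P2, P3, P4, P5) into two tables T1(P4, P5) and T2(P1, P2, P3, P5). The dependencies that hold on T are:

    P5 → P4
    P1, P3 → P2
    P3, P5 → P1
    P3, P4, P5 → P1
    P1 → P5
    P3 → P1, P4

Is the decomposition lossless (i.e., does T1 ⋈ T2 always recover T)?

Common attributes: T1 ∩ T2 = {P5}.
Closure of {P5}: P5 → P4 applies, adding P4. So (P5)⁺ = {P4, P5}.
This closure contains every attribute of T1, so T1 ∩ T2 → T1. The join is lossless.

Yes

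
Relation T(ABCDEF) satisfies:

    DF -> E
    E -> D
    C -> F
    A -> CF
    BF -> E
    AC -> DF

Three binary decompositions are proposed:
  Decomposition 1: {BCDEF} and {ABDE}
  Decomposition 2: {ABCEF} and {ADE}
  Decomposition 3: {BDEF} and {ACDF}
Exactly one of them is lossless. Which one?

Decomposition 1: common = {BDE}, closure = {BDE} → lossy.
Decomposition 2: common = {AE}, closure = {ACDEF} → lossless.
Decomposition 3: common = {DF}, closure = {DEF} → lossy.

Decomposition 2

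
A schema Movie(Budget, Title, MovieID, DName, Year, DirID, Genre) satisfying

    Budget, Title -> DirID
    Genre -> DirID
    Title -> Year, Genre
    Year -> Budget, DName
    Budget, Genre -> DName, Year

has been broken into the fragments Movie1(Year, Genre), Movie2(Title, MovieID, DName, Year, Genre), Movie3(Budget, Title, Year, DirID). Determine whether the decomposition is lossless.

Yes

Chase test. Columns are Budget, Title, MovieID, DName, Year, DirID, Genre; row i has aⱼ where attribute j ∈ Moviei, else bᵢⱼ.
Initial tableau (one row per fragment):
  row 1: b11 b12 b13 b14 a5 b16 a7
  row 2: b21 a2 a3 a4 a5 b26 a7
  row 3: a1 a2 b33 b34 a5 a6 b37
Rows 1 and 2 agree on Genre; apply Genre→DirID and equate their DirID entries.
Rows 2 and 3 agree on Title; apply Title→Year, Genre and equate their Year, Genre entries.
Rows 1 and 2 agree on Year; apply Year→Budget, DName and equate their Budget, DName entries.
Rows 1 and 3 agree on Year; apply Year→Budget, DName and equate their Budget, DName entries.
Rows 2 and 3 agree on Budget, Title; apply Budget, Title→DirID and equate their DirID entries.
Row 2 is now all distinguished symbols — the join is lossless.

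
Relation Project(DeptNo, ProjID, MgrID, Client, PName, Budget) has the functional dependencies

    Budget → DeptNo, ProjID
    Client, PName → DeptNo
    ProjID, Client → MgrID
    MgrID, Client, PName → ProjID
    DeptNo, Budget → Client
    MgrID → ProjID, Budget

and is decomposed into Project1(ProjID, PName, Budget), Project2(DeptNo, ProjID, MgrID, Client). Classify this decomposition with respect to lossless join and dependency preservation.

Lossless test: (ProjID)⁺ = {ProjID}, which is a superkey of neither fragment — lossy.
Dependency preservation: the restricted closure of {Budget} across the fragments never reaches {DeptNo, ProjID}, so Budget → DeptNo, ProjID cannot be enforced without a join — not preserved.

lossy and not dependency-preserving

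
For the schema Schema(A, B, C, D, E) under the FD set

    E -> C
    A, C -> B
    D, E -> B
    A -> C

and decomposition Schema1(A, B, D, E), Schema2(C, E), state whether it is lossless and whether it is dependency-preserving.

Lossless test: (E)⁺ = {C, E}, which contains all of one fragment — lossless.
Dependency preservation: the restricted closure of {A} across the fragments never reaches {C}, so A → C cannot be enforced without a join — not preserved.

lossless but not dependency-preserving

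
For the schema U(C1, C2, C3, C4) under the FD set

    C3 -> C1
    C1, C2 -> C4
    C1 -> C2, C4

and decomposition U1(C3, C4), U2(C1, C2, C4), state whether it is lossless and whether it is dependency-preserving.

lossy and not dependency-preserving

Lossless test: (C4)⁺ = {C4}, which is a superkey of neither fragment — lossy.
Dependency preservation: the restricted closure of {C3} across the fragments never reaches {C1}, so C3 → C1 cannot be enforced without a join — not preserved.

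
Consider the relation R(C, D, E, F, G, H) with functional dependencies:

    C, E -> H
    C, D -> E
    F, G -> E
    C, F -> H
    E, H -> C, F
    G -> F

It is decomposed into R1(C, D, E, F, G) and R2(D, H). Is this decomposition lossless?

Common attributes: R1 ∩ R2 = {D}.
No dependency enlarges {D}, so (D)⁺ = {D}.
The closure contains neither all of R1 = {C, D, E, F, G} nor all of R2 = {D, H}, so the common attributes are not a superkey of either fragment. The join is lossy.

No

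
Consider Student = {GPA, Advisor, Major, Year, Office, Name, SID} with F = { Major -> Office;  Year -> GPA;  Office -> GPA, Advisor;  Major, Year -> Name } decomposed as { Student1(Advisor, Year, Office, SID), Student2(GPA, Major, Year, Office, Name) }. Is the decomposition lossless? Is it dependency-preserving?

Lossless test: (Year, Office)⁺ = {GPA, Advisor, Year, Office}, which is a superkey of neither fragment — lossy.
Dependency preservation: Office → GPA, Advisor is not contained in any single fragment, but the restricted closure of its left-hand side across the fragments still reaches the right-hand side; the remaining FDs each lie inside some fragment. All dependencies are preserved.

lossy but dependency-preserving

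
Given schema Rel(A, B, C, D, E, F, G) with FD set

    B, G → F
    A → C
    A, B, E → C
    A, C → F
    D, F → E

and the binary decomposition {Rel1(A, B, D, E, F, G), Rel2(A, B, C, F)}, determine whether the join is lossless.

Yes

Common attributes: Rel1 ∩ Rel2 = {A, B, F}.
Closure of {A, B, F}: A → C applies, adding C. So (A, B, F)⁺ = {A, B, C, F}.
This closure contains every attribute of Rel2, so Rel1 ∩ Rel2 → Rel2. The join is lossless.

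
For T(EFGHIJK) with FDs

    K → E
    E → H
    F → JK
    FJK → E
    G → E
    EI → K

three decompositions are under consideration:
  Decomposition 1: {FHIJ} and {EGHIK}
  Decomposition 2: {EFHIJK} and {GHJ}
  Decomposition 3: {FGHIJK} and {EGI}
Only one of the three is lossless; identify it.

Decomposition 1: common = {HI}, closure = {HI} → lossy.
Decomposition 2: common = {HJ}, closure = {HJ} → lossy.
Decomposition 3: common = {GI}, closure = {EGHIK} → lossless.

Decomposition 3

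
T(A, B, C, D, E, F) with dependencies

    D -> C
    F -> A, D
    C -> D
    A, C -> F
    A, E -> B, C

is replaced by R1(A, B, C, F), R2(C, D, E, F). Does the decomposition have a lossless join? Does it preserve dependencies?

Lossless test: (C, F)⁺ = {A, C, D, F}, which is a superkey of neither fragment — lossy.
Dependency preservation: the restricted closure of {A, E} across the fragments never reaches {B, C}, so A, E → B, C cannot be enforced without a join — not preserved.

lossy and not dependency-preserving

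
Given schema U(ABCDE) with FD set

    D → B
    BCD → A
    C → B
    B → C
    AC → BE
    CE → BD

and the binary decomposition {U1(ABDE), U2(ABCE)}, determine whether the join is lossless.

Common attributes: U1 ∩ U2 = {ABE}.
Closure of {ABE}: B → C applies, adding C; CE → BD applies, adding D. So (ABE)⁺ = {ABCDE}.
This closure contains every attribute of U1, so U1 ∩ U2 → U1. The join is lossless.

Yes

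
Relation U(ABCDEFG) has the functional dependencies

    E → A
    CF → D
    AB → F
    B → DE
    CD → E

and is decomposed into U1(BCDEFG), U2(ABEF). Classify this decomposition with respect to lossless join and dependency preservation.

Lossless test: (BEF)⁺ = {ABDEF}, which contains all of one fragment — lossless.
Dependency preservation: every FD's attributes lie within a single fragment, so each can be enforced locally — preserved.

lossless and dependency-preserving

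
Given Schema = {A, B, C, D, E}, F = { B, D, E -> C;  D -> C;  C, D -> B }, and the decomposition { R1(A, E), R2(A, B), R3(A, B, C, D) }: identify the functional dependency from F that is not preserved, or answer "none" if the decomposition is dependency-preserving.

none

B, D, E → C: restricted closure across fragments reaches C.
D → C lies within R3.
C, D → B lies within R3.
Every dependency is enforceable on the fragments, so the decomposition is dependency-preserving.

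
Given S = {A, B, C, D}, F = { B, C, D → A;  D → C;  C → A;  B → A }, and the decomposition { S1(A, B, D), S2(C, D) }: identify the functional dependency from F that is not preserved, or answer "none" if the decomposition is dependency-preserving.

C → A

Check C → A: no single fragment contains all of {A, C}, and the restricted closure of {C} across the fragments never reaches {A}.
B, C, D → A is preserved.
D → C is preserved.
B → A is preserved.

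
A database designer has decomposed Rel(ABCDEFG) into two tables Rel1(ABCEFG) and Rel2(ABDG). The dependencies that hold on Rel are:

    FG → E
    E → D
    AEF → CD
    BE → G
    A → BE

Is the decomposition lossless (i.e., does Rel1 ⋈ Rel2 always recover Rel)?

Common attributes: Rel1 ∩ Rel2 = {ABG}.
Closure of {ABG}: A → BE applies, adding E; E → D applies, adding D. So (ABG)⁺ = {ABDEG}.
This closure contains every attribute of Rel2, so Rel1 ∩ Rel2 → Rel2. The join is lossless.

Yes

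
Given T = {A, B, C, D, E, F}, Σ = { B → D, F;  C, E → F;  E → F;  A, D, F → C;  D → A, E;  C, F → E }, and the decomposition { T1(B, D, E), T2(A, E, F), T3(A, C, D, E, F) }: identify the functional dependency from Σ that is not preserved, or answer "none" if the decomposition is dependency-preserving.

none

B → D, F: restricted closure across fragments reaches D, F.
C, E → F lies within T3.
E → F lies within T2.
A, D, F → C lies within T3.
D → A, E lies within T3.
C, F → E lies within T3.
Every dependency is enforceable on the fragments, so the decomposition is dependency-preserving.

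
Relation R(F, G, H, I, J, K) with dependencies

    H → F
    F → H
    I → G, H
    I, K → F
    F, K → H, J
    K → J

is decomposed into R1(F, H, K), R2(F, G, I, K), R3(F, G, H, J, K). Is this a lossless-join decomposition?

Chase test. Columns are F, G, H, I, J, K; row i has aⱼ where attribute j ∈ Ri, else bᵢⱼ.
Initial tableau (one row per fragment):
  row 1: a1 b12 a3 b14 b15 a6
  row 2: a1 a2 b23 a4 b25 a6
  row 3: a1 a2 a3 b34 a5 a6
Rows 1 and 2 agree on F; apply F→H and equate their H entries.
Rows 1 and 2 agree on F, K; apply F, K→H, J and equate their H, J entries.
Rows 1 and 3 agree on F, K; apply F, K→H, J and equate their H, J entries.
Row 2 is now all distinguished symbols — the join is lossless.

Yes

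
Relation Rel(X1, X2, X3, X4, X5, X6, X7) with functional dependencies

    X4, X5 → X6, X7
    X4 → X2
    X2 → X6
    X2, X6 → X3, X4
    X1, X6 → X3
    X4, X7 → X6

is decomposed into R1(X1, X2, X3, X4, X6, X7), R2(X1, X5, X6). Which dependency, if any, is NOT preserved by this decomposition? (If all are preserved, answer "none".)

X4, X5 → X6, X7

Check X4, X5 → X6, X7: no single fragment contains all of {X4, X5, X6, X7}, and the restricted closure of {X4, X5} across the fragments never reaches {X6, X7}.
X4 → X2 is preserved.
X2 → X6 is preserved.
X2, X6 → X3, X4 is preserved.
X1, X6 → X3 is preserved.
X4, X7 → X6 is preserved.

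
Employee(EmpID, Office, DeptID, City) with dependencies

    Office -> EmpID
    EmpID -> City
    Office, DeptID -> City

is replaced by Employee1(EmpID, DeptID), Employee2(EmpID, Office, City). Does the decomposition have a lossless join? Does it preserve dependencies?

Lossless test: (EmpID)⁺ = {EmpID, City}, which is a superkey of neither fragment — lossy.
Dependency preservation: Office, DeptID → City is not contained in any single fragment, but the restricted closure of its left-hand side across the fragments still reaches the right-hand side; the remaining FDs each lie inside some fragment. All dependencies are preserved.

lossy but dependency-preserving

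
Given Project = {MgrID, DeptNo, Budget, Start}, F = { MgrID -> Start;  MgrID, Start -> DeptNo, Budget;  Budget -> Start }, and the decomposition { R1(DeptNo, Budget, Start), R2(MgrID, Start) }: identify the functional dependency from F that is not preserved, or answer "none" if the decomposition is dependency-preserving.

Check MgrID, Start → DeptNo, Budget: no single fragment contains all of {MgrID, DeptNo, Budget, Start}, and the restricted closure of {MgrID, Start} across the fragments never reaches {DeptNo, Budget}.
MgrID → Start is preserved.
Budget → Start is preserved.

MgrID, Start -> DeptNo, Budget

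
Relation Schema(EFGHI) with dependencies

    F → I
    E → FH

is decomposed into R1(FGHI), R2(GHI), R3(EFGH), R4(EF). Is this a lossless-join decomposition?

Chase test. Columns are EFGHI; row i has aⱼ where attribute j ∈ Ri, else bᵢⱼ.
Initial tableau (one row per fragment):
  row 1: b11 a2 a3 a4 a5
  row 2: b21 b22 a3 a4 a5
  row 3: a1 a2 a3 a4 b35
  row 4: a1 a2 b43 b44 b45
Rows 1 and 3 agree on F; apply F→I and equate their I entries.
Rows 1 and 4 agree on F; apply F→I and equate their I entries.
Rows 3 and 4 agree on E; apply E→FH and equate their FH entries.
Row 3 is now all distinguished symbols — the join is lossless.

Yes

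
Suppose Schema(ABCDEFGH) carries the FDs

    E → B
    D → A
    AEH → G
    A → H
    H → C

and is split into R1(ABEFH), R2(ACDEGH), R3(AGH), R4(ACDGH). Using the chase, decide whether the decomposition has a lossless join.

Chase test. Columns are ABCDEFGH; row i has aⱼ where attribute j ∈ Ri, else bᵢⱼ.
Initial tableau (one row per fragment):
  row 1: a1 a2 b13 b14 a5 a6 b17 a8
  row 2: a1 b22 a3 a4 a5 b26 a7 a8
  row 3: a1 b32 b33 b34 b35 b36 a7 a8
  row 4: a1 b42 a3 a4 b45 b46 a7 a8
Rows 1 and 2 agree on E; apply E→B and equate their B entries.
Rows 1 and 2 agree on AEH; apply AEH→G and equate their G entries.
Rows 1 and 2 agree on H; apply H→C and equate their C entries.
Rows 1 and 3 agree on H; apply H→C and equate their C entries.
No row becomes fully distinguished — the join is lossy.

No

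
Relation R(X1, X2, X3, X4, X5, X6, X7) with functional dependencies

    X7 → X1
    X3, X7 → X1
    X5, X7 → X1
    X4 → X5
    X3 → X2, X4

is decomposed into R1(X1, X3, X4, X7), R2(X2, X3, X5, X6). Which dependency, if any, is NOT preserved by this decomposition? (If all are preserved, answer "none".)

Check X4 → X5: no single fragment contains all of {X4, X5}, and the restricted closure of {X4} across the fragments never reaches {X5}.
X7 → X1 is preserved.
X3, X7 → X1 is preserved.
X5, X7 → X1 is preserved.
X3 → X2, X4 is preserved.

X4 → X5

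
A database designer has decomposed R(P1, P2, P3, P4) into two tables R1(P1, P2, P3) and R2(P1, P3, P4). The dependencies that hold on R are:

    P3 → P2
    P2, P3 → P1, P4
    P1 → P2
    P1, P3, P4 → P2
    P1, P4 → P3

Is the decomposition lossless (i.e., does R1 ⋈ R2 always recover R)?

Yes

Common attributes: R1 ∩ R2 = {P1, P3}.
Closure of {P1, P3}: P3 → P2 applies, adding P2; P2, P3 → P1, P4 applies, adding P4. So (P1, P3)⁺ = {P1, P2, P3, P4}.
This closure contains every attribute of R1, so R1 ∩ R2 → R1. The join is lossless.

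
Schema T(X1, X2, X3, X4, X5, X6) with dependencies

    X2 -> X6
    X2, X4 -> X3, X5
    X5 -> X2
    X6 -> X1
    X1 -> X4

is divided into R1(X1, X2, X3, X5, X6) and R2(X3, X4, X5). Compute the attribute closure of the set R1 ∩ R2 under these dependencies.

R1 ∩ R2 = {X3, X5}.
X5 → X2 applies, adding X2
X2 → X6 applies, adding X6
X6 → X1 applies, adding X1
X1 → X4 applies, adding X4
Closure: {X1, X2, X3, X4, X5, X6}.

X1, X2, X3, X4, X5, X6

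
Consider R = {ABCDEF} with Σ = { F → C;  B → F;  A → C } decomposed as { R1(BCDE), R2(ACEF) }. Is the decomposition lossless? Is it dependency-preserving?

Lossless test: (CE)⁺ = {CE}, which is a superkey of neither fragment — lossy.
Dependency preservation: the restricted closure of {B} across the fragments never reaches {F}, so B → F cannot be enforced without a join — not preserved.

lossy and not dependency-preserving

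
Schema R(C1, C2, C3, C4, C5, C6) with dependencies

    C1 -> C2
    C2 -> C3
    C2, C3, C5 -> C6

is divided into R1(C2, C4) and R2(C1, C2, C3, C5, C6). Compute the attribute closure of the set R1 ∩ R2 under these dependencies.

C2, C3

R1 ∩ R2 = {C2}.
C2 → C3 applies, adding C3
Closure: {C2, C3}.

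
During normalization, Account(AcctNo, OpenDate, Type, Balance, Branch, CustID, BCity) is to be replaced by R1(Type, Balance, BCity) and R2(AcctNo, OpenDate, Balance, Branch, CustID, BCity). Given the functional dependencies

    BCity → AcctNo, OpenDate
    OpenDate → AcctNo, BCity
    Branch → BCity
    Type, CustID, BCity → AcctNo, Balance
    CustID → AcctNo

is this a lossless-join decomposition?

No

Common attributes: R1 ∩ R2 = {Balance, BCity}.
Closure of {Balance, BCity}: BCity → AcctNo, OpenDate applies, adding AcctNo, OpenDate. So (Balance, BCity)⁺ = {AcctNo, OpenDate, Balance, BCity}.
The closure contains neither all of R1 = {Type, Balance, BCity} nor all of R2 = {AcctNo, OpenDate, Balance, Branch, CustID, BCity}, so the common attributes are not a superkey of either fragment. The join is lossy.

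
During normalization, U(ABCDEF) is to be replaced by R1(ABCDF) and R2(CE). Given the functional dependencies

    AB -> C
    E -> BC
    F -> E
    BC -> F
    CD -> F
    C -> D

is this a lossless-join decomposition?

Common attributes: R1 ∩ R2 = {C}.
Closure of {C}: C → D applies, adding D; CD → F applies, adding F; F → E applies, adding E; E → BC applies, adding B. So (C)⁺ = {BCDEF}.
This closure contains every attribute of R2, so R1 ∩ R2 → R2. The join is lossless.

Yes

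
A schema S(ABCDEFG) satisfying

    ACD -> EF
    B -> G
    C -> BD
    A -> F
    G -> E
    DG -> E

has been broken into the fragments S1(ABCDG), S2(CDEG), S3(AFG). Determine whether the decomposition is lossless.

Chase test. Columns are ABCDEFG; row i has aⱼ where attribute j ∈ Si, else bᵢⱼ.
Initial tableau (one row per fragment):
  row 1: a1 a2 a3 a4 b15 b16 a7
  row 2: b21 b22 a3 a4 a5 b26 a7
  row 3: a1 b32 b33 b34 b35 a6 a7
Rows 1 and 2 agree on C; apply C→BD and equate their BD entries.
Rows 1 and 3 agree on A; apply A→F and equate their F entries.
Rows 1 and 2 agree on G; apply G→E and equate their E entries.
Rows 1 and 3 agree on G; apply G→E and equate their E entries.
Row 1 is now all distinguished symbols — the join is lossless.

Yes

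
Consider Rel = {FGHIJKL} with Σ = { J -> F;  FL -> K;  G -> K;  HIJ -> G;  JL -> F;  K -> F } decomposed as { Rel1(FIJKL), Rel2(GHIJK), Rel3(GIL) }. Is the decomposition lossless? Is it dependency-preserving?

Lossless test (chase): Rows 1 and 2 agree on J; apply J→F and equate their F entries. Rows 2 and 3 agree on G; apply G→K and equate their K entries. Rows 1 and 3 agree on K; apply K→F and equate their F entries. No row becomes fully distinguished — the join is lossy.
Dependency preservation: every FD's attributes lie within a single fragment, so each can be enforced locally — preserved.

lossy but dependency-preserving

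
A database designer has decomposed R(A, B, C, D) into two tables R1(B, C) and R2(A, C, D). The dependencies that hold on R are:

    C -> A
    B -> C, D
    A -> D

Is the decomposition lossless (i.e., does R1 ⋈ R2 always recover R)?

Common attributes: R1 ∩ R2 = {C}.
Closure of {C}: C → A applies, adding A; A → D applies, adding D. So (C)⁺ = {A, C, D}.
This closure contains every attribute of R2, so R1 ∩ R2 → R2. The join is lossless.

Yes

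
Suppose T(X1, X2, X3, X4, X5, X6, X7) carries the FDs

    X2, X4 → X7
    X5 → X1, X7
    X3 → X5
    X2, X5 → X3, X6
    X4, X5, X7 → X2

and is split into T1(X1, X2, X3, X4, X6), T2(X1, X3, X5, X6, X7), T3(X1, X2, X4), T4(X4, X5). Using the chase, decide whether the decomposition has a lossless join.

Chase test. Columns are X1, X2, X3, X4, X5, X6, X7; row i has aⱼ where attribute j ∈ Ti, else bᵢⱼ.
Initial tableau (one row per fragment):
  row 1: a1 a2 a3 a4 b15 a6 b17
  row 2: a1 b22 a3 b24 a5 a6 a7
  row 3: a1 a2 b33 a4 b35 b36 b37
  row 4: b41 b42 b43 a4 a5 b46 b47
Rows 1 and 3 agree on X2, X4; apply X2, X4→X7 and equate their X7 entries.
Rows 2 and 4 agree on X5; apply X5→X1, X7 and equate their X1, X7 entries.
Rows 1 and 2 agree on X3; apply X3→X5 and equate their X5 entries.
Rows 1 and 2 agree on X5; apply X5→X1, X7 and equate their X1, X7 entries.
Rows 1 and 4 agree on X4, X5, X7; apply X4, X5, X7→X2 and equate their X2 entries.
Rows 1 and 4 agree on X2, X5; apply X2, X5→X3, X6 and equate their X3, X6 entries.
Row 1 is now all distinguished symbols — the join is lossless.

Yes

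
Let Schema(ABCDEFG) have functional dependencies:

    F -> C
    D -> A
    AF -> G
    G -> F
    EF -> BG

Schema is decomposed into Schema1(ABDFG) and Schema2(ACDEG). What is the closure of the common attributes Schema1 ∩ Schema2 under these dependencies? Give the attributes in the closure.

ACDFG

Schema1 ∩ Schema2 = {ADG}.
G → F applies, adding F
F → C applies, adding C
Closure: {ACDFG}.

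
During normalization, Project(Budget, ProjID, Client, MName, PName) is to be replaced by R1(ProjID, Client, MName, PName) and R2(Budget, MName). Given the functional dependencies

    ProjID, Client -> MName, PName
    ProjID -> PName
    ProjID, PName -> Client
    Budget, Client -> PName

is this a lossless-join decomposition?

No

Common attributes: R1 ∩ R2 = {MName}.
No dependency enlarges {MName}, so (MName)⁺ = {MName}.
The closure contains neither all of R1 = {ProjID, Client, MName, PName} nor all of R2 = {Budget, MName}, so the common attributes are not a superkey of either fragment. The join is lossy.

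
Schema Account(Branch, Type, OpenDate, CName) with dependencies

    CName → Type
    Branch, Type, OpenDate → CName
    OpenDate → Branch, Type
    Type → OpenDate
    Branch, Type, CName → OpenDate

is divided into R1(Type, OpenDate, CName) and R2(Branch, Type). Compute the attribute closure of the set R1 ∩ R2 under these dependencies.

R1 ∩ R2 = {Type}.
Type → OpenDate applies, adding OpenDate
OpenDate → Branch, Type applies, adding Branch
Branch, Type, OpenDate → CName applies, adding CName
Closure: {Branch, Type, OpenDate, CName}.

Branch, Type, OpenDate, CName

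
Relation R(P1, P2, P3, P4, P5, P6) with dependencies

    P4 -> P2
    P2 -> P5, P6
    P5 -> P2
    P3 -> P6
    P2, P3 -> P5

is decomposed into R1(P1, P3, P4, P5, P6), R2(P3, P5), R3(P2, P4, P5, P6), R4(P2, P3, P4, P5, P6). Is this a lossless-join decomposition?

Yes

Chase test. Columns are P1, P2, P3, P4, P5, P6; row i has aⱼ where attribute j ∈ Ri, else bᵢⱼ.
Initial tableau (one row per fragment):
  row 1: a1 b12 a3 a4 a5 a6
  row 2: b21 b22 a3 b24 a5 b26
  row 3: b31 a2 b33 a4 a5 a6
  row 4: b41 a2 a3 a4 a5 a6
Rows 1 and 3 agree on P4; apply P4→P2 and equate their P2 entries.
Rows 1 and 2 agree on P5; apply P5→P2 and equate their P2 entries.
Rows 1 and 2 agree on P3; apply P3→P6 and equate their P6 entries.
Row 1 is now all distinguished symbols — the join is lossless.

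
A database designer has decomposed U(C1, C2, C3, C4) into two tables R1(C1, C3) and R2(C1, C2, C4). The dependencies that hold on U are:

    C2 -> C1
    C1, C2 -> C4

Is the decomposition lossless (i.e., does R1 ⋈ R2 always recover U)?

Common attributes: R1 ∩ R2 = {C1}.
No dependency enlarges {C1}, so (C1)⁺ = {C1}.
The closure contains neither all of R1 = {C1, C3} nor all of R2 = {C1, C2, C4}, so the common attributes are not a superkey of either fragment. The join is lossy.

No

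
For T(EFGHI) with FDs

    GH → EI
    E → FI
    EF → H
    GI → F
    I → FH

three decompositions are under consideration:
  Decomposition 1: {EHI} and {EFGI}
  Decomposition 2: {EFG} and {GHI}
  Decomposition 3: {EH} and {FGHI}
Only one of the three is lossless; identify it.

Decomposition 1: common = {EI}, closure = {EFHI} → lossless.
Decomposition 2: common = {G}, closure = {G} → lossy.
Decomposition 3: common = {H}, closure = {H} → lossy.

Decomposition 1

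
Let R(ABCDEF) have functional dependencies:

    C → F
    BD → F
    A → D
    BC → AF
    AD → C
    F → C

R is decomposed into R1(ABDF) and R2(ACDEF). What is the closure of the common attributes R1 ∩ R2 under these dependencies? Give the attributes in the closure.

R1 ∩ R2 = {ADF}.
AD → C applies, adding C
Closure: {ACDF}.

ACDF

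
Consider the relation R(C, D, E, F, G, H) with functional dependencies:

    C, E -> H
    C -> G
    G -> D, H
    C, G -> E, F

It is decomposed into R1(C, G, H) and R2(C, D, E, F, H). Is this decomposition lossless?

Yes

Common attributes: R1 ∩ R2 = {C, H}.
Closure of {C, H}: C → G applies, adding G; G → D, H applies, adding D; C, G → E, F applies, adding E, F. So (C, H)⁺ = {C, D, E, F, G, H}.
This closure contains every attribute of R1, so R1 ∩ R2 → R1. The join is lossless.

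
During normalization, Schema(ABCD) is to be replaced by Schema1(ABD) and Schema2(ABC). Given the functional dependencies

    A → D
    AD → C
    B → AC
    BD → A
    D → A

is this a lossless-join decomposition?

Common attributes: Schema1 ∩ Schema2 = {AB}.
Closure of {AB}: A → D applies, adding D; AD → C applies, adding C. So (AB)⁺ = {ABCD}.
This closure contains every attribute of Schema1, so Schema1 ∩ Schema2 → Schema1. The join is lossless.

Yes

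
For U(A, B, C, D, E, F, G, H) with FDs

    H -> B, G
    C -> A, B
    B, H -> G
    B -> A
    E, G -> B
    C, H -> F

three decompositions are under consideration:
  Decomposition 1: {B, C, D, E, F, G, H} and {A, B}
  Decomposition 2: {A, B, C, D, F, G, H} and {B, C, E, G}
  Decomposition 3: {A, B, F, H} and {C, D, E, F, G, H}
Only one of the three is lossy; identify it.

Decomposition 2

Decomposition 1: common = {B}, closure = {A, B} → lossless.
Decomposition 2: common = {B, C, G}, closure = {A, B, C, G} → lossy.
Decomposition 3: common = {F, H}, closure = {A, B, F, G, H} → lossless.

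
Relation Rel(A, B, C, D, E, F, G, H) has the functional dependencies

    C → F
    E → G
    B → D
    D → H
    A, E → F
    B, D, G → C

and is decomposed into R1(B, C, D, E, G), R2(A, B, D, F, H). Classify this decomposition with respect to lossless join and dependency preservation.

Lossless test: (B, D)⁺ = {B, D, H}, which is a superkey of neither fragment — lossy.
Dependency preservation: the restricted closure of {C} across the fragments never reaches {F}, so C → F cannot be enforced without a join — not preserved.

lossy and not dependency-preserving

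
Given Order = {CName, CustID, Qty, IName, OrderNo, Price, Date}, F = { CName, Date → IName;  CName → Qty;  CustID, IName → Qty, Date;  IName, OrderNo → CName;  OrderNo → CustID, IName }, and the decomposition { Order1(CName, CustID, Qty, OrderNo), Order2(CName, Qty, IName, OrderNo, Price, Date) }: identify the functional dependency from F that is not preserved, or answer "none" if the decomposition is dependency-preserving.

Check CustID, IName → Qty, Date: no single fragment contains all of {CustID, Qty, IName, Date}, and the restricted closure of {CustID, IName} across the fragments never reaches {Qty, Date}.
CName, Date → IName is preserved.
CName → Qty is preserved.
IName, OrderNo → CName is preserved.
OrderNo → CustID, IName is preserved.

CustID, IName → Qty, Date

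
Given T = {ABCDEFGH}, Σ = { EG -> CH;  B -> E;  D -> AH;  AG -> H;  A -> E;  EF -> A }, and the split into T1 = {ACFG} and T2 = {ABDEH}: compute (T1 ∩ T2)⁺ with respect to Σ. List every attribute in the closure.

T1 ∩ T2 = {A}.
A → E applies, adding E
Closure: {AE}.

AE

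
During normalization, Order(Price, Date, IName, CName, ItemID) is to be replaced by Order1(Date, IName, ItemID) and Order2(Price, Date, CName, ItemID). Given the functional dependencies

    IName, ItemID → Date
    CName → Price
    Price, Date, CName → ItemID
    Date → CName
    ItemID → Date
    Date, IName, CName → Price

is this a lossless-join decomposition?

Yes

Common attributes: Order1 ∩ Order2 = {Date, ItemID}.
Closure of {Date, ItemID}: Date → CName applies, adding CName; CName → Price applies, adding Price. So (Date, ItemID)⁺ = {Price, Date, CName, ItemID}.
This closure contains every attribute of Order2, so Order1 ∩ Order2 → Order2. The join is lossless.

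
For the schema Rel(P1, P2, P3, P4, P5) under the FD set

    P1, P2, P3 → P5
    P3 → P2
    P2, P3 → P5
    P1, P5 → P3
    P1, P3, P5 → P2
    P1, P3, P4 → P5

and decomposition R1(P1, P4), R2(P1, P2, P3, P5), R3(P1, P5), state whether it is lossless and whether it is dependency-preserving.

Lossless test (chase): Rows 2 and 3 agree on P1, P5; apply P1, P5→P3 and equate their P3 entries. Rows 2 and 3 agree on P1, P3, P5; apply P1, P3, P5→P2 and equate their P2 entries. No row becomes fully distinguished — the join is lossy.
Dependency preservation: P1, P3, P4 → P5 is not contained in any single fragment, but the restricted closure of its left-hand side across the fragments still reaches the right-hand side; the remaining FDs each lie inside some fragment. All dependencies are preserved.

lossy but dependency-preserving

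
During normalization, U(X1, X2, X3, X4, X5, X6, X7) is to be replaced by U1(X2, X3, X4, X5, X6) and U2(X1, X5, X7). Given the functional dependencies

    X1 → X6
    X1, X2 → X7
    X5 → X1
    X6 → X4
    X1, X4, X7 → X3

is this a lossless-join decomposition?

No

Common attributes: U1 ∩ U2 = {X5}.
Closure of {X5}: X5 → X1 applies, adding X1; X1 → X6 applies, adding X6; X6 → X4 applies, adding X4. So (X5)⁺ = {X1, X4, X5, X6}.
The closure contains neither all of U1 = {X2, X3, X4, X5, X6} nor all of U2 = {X1, X5, X7}, so the common attributes are not a superkey of either fragment. The join is lossy.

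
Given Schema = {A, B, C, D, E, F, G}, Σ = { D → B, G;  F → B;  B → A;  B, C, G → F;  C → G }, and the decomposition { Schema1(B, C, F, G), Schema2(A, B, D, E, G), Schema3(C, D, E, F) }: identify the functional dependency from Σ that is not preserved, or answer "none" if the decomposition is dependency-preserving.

none

D → B, G lies within Schema2.
F → B lies within Schema1.
B → A lies within Schema2.
B, C, G → F lies within Schema1.
C → G lies within Schema1.
Every dependency is enforceable on the fragments, so the decomposition is dependency-preserving.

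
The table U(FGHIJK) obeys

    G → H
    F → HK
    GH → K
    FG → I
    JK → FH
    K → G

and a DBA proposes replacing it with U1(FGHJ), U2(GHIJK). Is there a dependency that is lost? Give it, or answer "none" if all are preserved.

FG → I

Check FG → I: no single fragment contains all of {FGI}, and the restricted closure of {FG} across the fragments never reaches {I}.
G → H is preserved.
F → HK is preserved.
GH → K is preserved.
JK → FH is preserved.
K → G is preserved.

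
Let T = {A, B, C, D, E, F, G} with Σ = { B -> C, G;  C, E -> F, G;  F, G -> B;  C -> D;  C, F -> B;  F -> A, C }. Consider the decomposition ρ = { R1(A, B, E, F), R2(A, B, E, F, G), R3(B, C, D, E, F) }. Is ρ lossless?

Yes

Chase test. Columns are A, B, C, D, E, F, G; row i has aⱼ where attribute j ∈ Ri, else bᵢⱼ.
Initial tableau (one row per fragment):
  row 1: a1 a2 b13 b14 a5 a6 b17
  row 2: a1 a2 b23 b24 a5 a6 a7
  row 3: b31 a2 a3 a4 a5 a6 b37
Rows 1 and 2 agree on B; apply B→C, G and equate their C, G entries.
Rows 1 and 3 agree on B; apply B→C, G and equate their C, G entries.
Rows 1 and 2 agree on C; apply C→D and equate their D entries.
Rows 1 and 3 agree on C; apply C→D and equate their D entries.
Rows 1 and 3 agree on F; apply F→A, C and equate their A, C entries.
Row 1 is now all distinguished symbols — the join is lossless.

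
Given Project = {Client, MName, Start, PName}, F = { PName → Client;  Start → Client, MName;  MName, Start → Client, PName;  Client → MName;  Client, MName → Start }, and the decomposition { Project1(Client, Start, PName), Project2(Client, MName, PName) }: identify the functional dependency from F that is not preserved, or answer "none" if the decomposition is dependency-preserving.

PName → Client lies within Project1.
Start → Client, MName: restricted closure across fragments reaches Client, MName.
MName, Start → Client, PName: restricted closure across fragments reaches Client, PName.
Client → MName lies within Project2.
Client, MName → Start: restricted closure across fragments reaches Start.
Every dependency is enforceable on the fragments, so the decomposition is dependency-preserving.

none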